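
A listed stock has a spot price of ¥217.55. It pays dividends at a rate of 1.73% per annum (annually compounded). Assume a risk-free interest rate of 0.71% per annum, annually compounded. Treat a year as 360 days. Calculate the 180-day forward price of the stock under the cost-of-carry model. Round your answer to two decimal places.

F = S · (1+r)^T / (1+q)^T
= 217.55 × 1.003544 / 1.008613 = 217.55 × 0.994974
F = ¥216.46

¥216.46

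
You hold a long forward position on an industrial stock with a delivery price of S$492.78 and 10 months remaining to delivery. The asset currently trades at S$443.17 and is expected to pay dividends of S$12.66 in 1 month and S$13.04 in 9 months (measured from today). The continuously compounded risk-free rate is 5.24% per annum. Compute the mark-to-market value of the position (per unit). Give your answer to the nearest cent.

PV(remaining dividends) I = 12.66·e^(−0.0524·1/12) + 13.04·e^(−0.0524·9/12) = 25.1423
Current forward F = (S − I)·e^(rT) = (443.17 − 25.1423)·e^(0.0524·10/12) = 418.0277 × 1.044634 = 436.6859
Value (long) = (F − K)·e^(−rT) = (436.6859 − 492.78) × 0.957273 = -53.6974
Value = -S$53.70

-S$53.70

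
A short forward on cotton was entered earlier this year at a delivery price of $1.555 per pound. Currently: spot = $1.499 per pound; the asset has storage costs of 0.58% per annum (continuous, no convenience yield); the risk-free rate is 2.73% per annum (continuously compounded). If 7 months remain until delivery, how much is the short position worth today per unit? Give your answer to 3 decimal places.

$0.026 per pound

Current fair forward for the remaining 7 months: F = S·e^((r + u)·T), (r + u) = 0.0273 + 0.0058 = 0.0331
F = 1.499 · e^(0.0331 × 7/12) = 1.499 × 1.019496 = 1.5282
Value of long forward = (F − K)·e^(−rT) = (1.5282 − 1.555) · e^(−0.0273·7/12)
= -0.0268 × 0.984201 = -0.026
Short position value = −(long value) = $0.026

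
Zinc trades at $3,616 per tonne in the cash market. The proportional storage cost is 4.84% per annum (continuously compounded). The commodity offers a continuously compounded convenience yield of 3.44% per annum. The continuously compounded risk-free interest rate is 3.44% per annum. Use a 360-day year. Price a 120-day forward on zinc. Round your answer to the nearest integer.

$3,675 per tonne

Net carry = r + u − y = 0.0344 + 0.0484 − 0.0344 = 0.0484
F = S·e^((r+u−y)T) = 3616 · e^(0.0484 × 120/360) = 3616 · e^0.016133
= 3616 × 1.016264 = $3,675 per tonne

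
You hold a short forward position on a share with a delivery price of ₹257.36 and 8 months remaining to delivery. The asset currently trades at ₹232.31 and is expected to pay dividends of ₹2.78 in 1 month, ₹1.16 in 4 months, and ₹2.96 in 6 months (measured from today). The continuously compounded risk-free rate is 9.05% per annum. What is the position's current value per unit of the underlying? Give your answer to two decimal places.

PV(remaining dividends) I = 2.78·e^(−0.0905·1/12) + 1.16·e^(−0.0905·4/12) + 2.96·e^(−0.0905·6/12) = 6.7137
Current forward F = (S − I)·e^(rT) = (232.31 − 6.7137)·e^(0.0905·8/12) = 225.5963 × 1.062191 = 239.6264
Value (long) = (F − K)·e^(−rT) = (239.6264 − 257.36) × 0.941451 = -16.6953
Short position value = −(long value) = ₹16.70

₹16.70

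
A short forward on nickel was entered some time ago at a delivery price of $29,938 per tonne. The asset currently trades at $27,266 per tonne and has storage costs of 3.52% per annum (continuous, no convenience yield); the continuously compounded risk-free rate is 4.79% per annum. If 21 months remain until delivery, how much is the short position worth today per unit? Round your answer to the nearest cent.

Current fair forward for the remaining 21 months: F = S·e^((r + u)·T), (r + u) = 0.0479 + 0.0352 = 0.0831
F = 27266 · e^(0.0831 × 21/12) = 27266 × 1.15653099 = 31533.9740
Value of long forward = (F − K)·e^(−rT) = (31533.9740 − 29938) · e^(−0.0479·21/12)
= 1595.9740 × 0.91959217 = 1467.65
Short position value = −(long value) = -$1467.65

-$1467.65 per tonne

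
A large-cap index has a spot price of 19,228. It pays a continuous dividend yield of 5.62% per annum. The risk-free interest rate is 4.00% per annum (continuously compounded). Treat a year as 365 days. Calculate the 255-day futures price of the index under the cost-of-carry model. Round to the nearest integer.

F = S·e^((r − q)T) = 19228 · e^((0.0400 − 0.0562) × 255/365)
= 19228 · e^-0.011318 = 19228 × 0.988746
F = 19,012

19,012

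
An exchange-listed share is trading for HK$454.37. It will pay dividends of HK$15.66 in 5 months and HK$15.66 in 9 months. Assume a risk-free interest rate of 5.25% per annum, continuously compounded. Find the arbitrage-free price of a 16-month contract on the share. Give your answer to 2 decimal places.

PV(dividends) I = 15.66·e^(−0.0525·5/12) + 15.66·e^(−0.0525·9/12)
I = 15.3212 + 15.0554 = 30.3766
F = (S − I)·e^(rT) = (454.37 − 30.3766) · e^(0.0525·16/12)
= 423.9934 · e^0.070000 = 423.9934 × 1.072508 = HK$454.74

HK$454.74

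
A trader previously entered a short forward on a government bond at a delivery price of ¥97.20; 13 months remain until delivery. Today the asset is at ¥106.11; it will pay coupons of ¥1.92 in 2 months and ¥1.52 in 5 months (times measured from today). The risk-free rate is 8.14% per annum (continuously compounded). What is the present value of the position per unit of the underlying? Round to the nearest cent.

-¥13.75

PV(remaining coupons) I = 1.92·e^(−0.0814·2/12) + 1.52·e^(−0.0814·5/12) = 3.3634
Current forward F = (S − I)·e^(rT) = (106.11 − 3.3634)·e^(0.0814·13/12) = 102.7466 × 1.092188 = 112.2186
Value (long) = (F − K)·e^(−rT) = (112.2186 − 97.20) × 0.915593 = 13.7509
Short position value = −(long value) = -¥13.75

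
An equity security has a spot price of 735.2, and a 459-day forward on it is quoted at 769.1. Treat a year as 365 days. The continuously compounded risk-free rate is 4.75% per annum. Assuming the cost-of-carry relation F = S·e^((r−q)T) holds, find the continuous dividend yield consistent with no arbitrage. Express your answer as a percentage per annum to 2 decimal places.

1.17%

From F = S·e^((r−q)T): (r − q) = ln(F/S)/T
ln(769.1/735.2) = ln(1.046110) = 0.045079
(r − q) = 0.045079 / (459/365) = 0.035847
q = r − ln(F/S)/T = 0.0475 − 0.035847 = 0.011653
q = 1.17%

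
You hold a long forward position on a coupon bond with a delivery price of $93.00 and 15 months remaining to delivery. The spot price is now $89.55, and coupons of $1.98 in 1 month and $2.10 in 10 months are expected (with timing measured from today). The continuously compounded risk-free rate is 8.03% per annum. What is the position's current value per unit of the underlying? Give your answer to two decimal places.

PV(remaining coupons) I = 1.98·e^(−0.0803·1/12) + 2.10·e^(−0.0803·10/12) = 3.9309
Current forward F = (S − I)·e^(rT) = (89.55 − 3.9309)·e^(0.0803·15/12) = 85.6191 × 1.105585 = 94.6592
Value (long) = (F − K)·e^(−rT) = (94.6592 − 93.00) × 0.904498 = 1.5007
Value = $1.50

$1.50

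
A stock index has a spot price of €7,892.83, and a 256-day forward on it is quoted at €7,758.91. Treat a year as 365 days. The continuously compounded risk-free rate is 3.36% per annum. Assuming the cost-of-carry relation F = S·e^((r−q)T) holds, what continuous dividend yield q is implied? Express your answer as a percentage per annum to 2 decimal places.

5.80%

From F = S·e^((r−q)T): (r − q) = ln(F/S)/T
ln(7758.91/7892.83) = ln(0.983033) = -0.017113
(r − q) = -0.017113 / (256/365) = -0.024399
q = r − ln(F/S)/T = 0.0336 + 0.024399 = 0.057999
q = 5.80%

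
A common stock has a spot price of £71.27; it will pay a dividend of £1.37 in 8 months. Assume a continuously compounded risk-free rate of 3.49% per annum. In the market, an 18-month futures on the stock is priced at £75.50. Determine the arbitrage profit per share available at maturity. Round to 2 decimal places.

PV(dividends) I = 1.37·e^(−0.0349·8/12) = 1.3385
Fair futures F* = (S − I)·e^(rT) = (71.27 − 1.3385)·e^0.052350 = 69.9315 × 1.053744 = 73.6899
Market £75.50 > fair 73.6899: forward overpriced → cash-and-carry (borrow at r, buy the stock and collect the dividends, short the forward).
Profit at T = |F_mkt − F*| = |75.50 − 73.6899| = £1.81 per share

£1.81 per share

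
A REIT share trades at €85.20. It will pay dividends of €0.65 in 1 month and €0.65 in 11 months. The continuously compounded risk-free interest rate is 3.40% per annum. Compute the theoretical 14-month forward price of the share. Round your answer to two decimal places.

PV(dividends) I = 0.65·e^(−0.0340·1/12) + 0.65·e^(−0.0340·11/12)
I = 0.6482 + 0.6301 = 1.2783
F = (S − I)·e^(rT) = (85.20 − 1.2783) · e^(0.0340·14/12)
= 83.9217 · e^0.039667 = 83.9217 × 1.040464 = €87.32

€87.32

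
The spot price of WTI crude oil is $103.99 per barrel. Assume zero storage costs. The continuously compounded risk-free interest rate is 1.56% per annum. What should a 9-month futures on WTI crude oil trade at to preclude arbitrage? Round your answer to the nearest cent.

$105.21 per barrel

F = S·e^(rT) = 103.99 · e^(0.0156 × 9/12) = 103.99 · e^0.011700
= 103.99 × 1.011769 = $105.21 per barrel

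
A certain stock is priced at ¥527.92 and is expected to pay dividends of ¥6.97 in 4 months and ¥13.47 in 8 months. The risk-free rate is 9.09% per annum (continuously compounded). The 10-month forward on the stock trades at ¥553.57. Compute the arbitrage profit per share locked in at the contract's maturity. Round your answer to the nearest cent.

PV(dividends) I = 6.97·e^(−0.0909·4/12) + 13.47·e^(−0.0909·8/12) = 19.4399
Fair forward F* = (S − I)·e^(rT) = (527.92 − 19.4399)·e^0.075750 = 508.4801 × 1.078693 = 548.4939
Market ¥553.57 > fair 548.4939: forward overpriced → cash-and-carry (borrow at r, buy the stock and collect the dividends, short the forward).
Profit at T = |F_mkt − F*| = |553.57 − 548.4939| = ¥5.08 per share

¥5.08 per share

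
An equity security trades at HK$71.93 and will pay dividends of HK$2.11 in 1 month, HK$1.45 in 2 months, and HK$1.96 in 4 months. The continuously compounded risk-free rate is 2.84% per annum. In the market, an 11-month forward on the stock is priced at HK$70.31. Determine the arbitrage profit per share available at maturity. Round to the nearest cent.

HK$2.12 per share

PV(dividends) I = 2.11·e^(−0.0284·1/12) + 1.45·e^(−0.0284·2/12) + 1.96·e^(−0.0284·4/12) = 5.4897
Fair forward F* = (S − I)·e^(rT) = (71.93 − 5.4897)·e^0.026033 = 66.4403 × 1.026375 = 68.1927
Market HK$70.31 > fair 68.1927: forward overpriced → cash-and-carry (borrow at r, buy the stock and collect the dividends, short the forward).
Profit at T = |F_mkt − F*| = |70.31 − 68.1927| = HK$2.12 per share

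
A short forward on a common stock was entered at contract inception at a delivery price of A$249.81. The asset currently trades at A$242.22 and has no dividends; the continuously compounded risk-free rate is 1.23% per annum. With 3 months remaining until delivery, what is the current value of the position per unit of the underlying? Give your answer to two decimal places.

A$6.82

Current fair forward for the remaining 3 months: F = S·e^(r·T), r = 0.0123
F = 242.22 · e^(0.0123 × 3/12) = 242.22 × 1.003080 = 242.9660
Value of long forward = (F − K)·e^(−rT) = (242.9660 − 249.81) · e^(−0.0123·3/12)
= -6.8440 × 0.996930 = -6.82
Short position value = −(long value) = A$6.82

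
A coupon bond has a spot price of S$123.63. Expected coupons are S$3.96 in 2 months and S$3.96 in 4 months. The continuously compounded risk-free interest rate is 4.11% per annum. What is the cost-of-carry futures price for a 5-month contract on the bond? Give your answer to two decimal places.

PV(coupons) I = 3.96·e^(−0.0411·2/12) + 3.96·e^(−0.0411·4/12)
I = 3.9330 + 3.9061 = 7.8391
F = (S − I)·e^(rT) = (123.63 − 7.8391) · e^(0.0411·5/12)
= 115.7909 · e^0.017125 = 115.7909 × 1.017272 = S$117.79

S$117.79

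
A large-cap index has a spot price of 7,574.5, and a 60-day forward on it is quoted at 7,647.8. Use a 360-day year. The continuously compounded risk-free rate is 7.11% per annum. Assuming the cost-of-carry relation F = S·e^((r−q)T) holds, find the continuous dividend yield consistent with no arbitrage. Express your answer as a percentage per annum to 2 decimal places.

1.33%

From F = S·e^((r−q)T): (r − q) = ln(F/S)/T
ln(7647.8/7574.5) = ln(1.009677) = 0.009630
(r − q) = 0.009630 / (60/360) = 0.057780
q = r − ln(F/S)/T = 0.0711 − 0.057780 = 0.013320
q = 1.33%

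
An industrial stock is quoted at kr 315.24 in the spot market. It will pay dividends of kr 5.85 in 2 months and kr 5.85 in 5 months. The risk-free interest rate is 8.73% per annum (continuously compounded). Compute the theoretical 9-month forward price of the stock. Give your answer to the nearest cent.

kr 324.39

PV(dividends) I = 5.85·e^(−0.0873·2/12) + 5.85·e^(−0.0873·5/12)
I = 5.7655 + 5.6410 = 11.4065
F = (S − I)·e^(rT) = (315.24 − 11.4065) · e^(0.0873·9/12)
= 303.8335 · e^0.065475 = 303.8335 × 1.067666 = kr 324.39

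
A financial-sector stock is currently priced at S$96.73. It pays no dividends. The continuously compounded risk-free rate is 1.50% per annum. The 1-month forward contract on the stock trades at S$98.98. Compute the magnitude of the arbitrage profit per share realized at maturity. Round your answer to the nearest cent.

S$2.13 per share

Fair forward: F* = S·e^(carry·T), with carry = r = 0.0150
F* = 96.73 · e^(0.0150 × 1/12) = 96.73 · e^0.001250 = 96.73 × 1.001251 = S$96.8510
Market S$98.98 > fair S$96.8510: forward overpriced → cash-and-carry (buy spot, short the forward).
At maturity, profit = |F_mkt − F*| = |98.98 − 96.8510| = S$2.13 per share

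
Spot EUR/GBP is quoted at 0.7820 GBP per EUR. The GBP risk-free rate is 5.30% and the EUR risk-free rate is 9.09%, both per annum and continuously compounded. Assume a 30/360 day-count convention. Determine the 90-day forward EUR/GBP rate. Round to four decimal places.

0.7746

F = S·e^((r_GBP − r_EUR)T) = 0.7820 · e^((0.0530 − 0.0909) × 90/360)
= 0.7820 · e^-0.009475 = 0.7820 × 0.990570
F = 0.7746 GBP per EUR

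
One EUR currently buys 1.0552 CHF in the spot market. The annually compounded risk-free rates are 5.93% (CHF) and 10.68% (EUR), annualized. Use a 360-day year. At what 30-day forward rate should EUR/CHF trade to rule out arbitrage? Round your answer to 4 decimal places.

1.0513

By covered interest parity, F = S · (1+r_CHF)^T / (1+r_EUR)^T
= 1.0552 × 1.004812 / 1.008492 = 1.0552 × 0.996351
F = 1.0513 CHF per EUR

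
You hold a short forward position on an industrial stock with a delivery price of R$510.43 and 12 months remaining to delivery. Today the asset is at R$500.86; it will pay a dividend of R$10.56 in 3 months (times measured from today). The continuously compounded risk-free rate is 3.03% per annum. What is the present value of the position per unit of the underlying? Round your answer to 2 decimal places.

R$4.82

PV(remaining dividends) I = 10.56·e^(−0.0303·3/12) = 10.4803
Current forward F = (S − I)·e^(rT) = (500.86 − 10.4803)·e^(0.0303·12/12) = 490.3797 × 1.030764 = 505.4657
Value (long) = (F − K)·e^(−rT) = (505.4657 − 510.43) × 0.970154 = -4.8161
Short position value = −(long value) = R$4.82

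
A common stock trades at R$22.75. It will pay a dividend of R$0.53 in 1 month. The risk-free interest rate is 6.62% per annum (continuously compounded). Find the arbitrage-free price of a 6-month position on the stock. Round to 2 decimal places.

R$22.97

PV(dividends) I = 0.53·e^(−0.0662·1/12)
I = 0.5271
F = (S − I)·e^(rT) = (22.75 − 0.5271) · e^(0.0662·6/12)
= 22.2229 · e^0.033100 = 22.2229 × 1.033654 = R$22.97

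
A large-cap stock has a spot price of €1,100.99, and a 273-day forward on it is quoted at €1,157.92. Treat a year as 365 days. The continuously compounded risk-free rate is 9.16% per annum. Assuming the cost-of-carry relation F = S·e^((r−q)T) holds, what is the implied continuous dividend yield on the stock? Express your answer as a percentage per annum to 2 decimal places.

From F = S·e^((r−q)T): (r − q) = ln(F/S)/T
ln(1157.92/1100.99) = ln(1.051708) = 0.050416
(r − q) = 0.050416 / (273/365) = 0.067406
q = r − ln(F/S)/T = 0.0916 − 0.067406 = 0.024194
q = 2.42%

2.42%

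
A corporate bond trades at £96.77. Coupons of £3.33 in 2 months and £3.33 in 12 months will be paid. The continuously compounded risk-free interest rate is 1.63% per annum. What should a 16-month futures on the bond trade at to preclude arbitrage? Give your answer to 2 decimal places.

£92.15

PV(coupons) I = 3.33·e^(−0.0163·2/12) + 3.33·e^(−0.0163·12/12)
I = 3.3210 + 3.2762 = 6.5972
F = (S − I)·e^(rT) = (96.77 − 6.5972) · e^(0.0163·16/12)
= 90.1728 · e^0.021733 = 90.1728 × 1.021971 = £92.15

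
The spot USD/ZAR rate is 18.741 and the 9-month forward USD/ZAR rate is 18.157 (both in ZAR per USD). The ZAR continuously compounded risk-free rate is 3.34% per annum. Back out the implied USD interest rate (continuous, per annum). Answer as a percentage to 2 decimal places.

7.56%

F = S·e^((r_ZAR − r_USD)T) ⇒ r_USD = r_ZAR − ln(F/S)/T
ln(18.157/18.741) = -0.031657; /(9/12) = -0.042209
r_USD = 0.0334 + 0.042209 = 0.075609
r_USD = 7.56%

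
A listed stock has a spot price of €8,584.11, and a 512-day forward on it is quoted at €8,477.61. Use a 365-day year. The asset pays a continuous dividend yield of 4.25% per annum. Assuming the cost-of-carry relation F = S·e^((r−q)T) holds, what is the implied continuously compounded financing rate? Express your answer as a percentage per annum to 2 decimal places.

3.36%

From F = S·e^((r−q)T): (r − q) = ln(F/S)/T
ln(8477.61/8584.11) = ln(0.987593) = -0.012485
(r − q) = -0.012485 / (512/365) = -0.008900
r = ln(F/S)/T + q = -0.008900 + 0.0425 = 0.033600
r = 3.36%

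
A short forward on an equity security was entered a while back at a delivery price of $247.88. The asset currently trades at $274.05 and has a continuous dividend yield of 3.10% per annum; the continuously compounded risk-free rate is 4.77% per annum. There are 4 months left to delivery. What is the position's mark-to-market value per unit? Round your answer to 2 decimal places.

-$27.26

Current fair forward for the remaining 4 months: F = S·e^((r − q)·T), (r − q) = 0.0477 − 0.0310 = 0.0167
F = 274.05 · e^(0.0167 × 4/12) = 274.05 × 1.005582 = 275.5797
Value of long forward = (F − K)·e^(−rT) = (275.5797 − 247.88) · e^(−0.0477·4/12)
= 27.6997 × 0.984226 = 27.26
Short position value = −(long value) = -$27.26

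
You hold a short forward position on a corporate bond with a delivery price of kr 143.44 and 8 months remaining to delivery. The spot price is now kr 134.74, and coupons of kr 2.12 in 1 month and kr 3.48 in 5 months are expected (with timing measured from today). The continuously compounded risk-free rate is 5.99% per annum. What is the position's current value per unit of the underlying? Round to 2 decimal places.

PV(remaining coupons) I = 2.12·e^(−0.0599·1/12) + 3.48·e^(−0.0599·5/12) = 5.5037
Current forward F = (S − I)·e^(rT) = (134.74 − 5.5037)·e^(0.0599·8/12) = 129.2363 × 1.040741 = 134.5015
Value (long) = (F − K)·e^(−rT) = (134.5015 − 143.44) × 0.960853 = -8.5886
Short position value = −(long value) = kr 8.59

kr 8.59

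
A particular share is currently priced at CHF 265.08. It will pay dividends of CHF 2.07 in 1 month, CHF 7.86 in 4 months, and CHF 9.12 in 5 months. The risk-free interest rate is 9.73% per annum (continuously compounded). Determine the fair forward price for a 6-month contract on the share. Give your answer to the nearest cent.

CHF 258.96

PV(dividends) I = 2.07·e^(−0.0973·1/12) + 7.86·e^(−0.0973·4/12) + 9.12·e^(−0.0973·5/12)
I = 2.0533 + 7.6092 + 8.7577 = 18.4202
F = (S − I)·e^(rT) = (265.08 − 18.4202) · e^(0.0973·6/12)
= 246.6598 · e^0.048650 = 246.6598 × 1.049853 = CHF 258.96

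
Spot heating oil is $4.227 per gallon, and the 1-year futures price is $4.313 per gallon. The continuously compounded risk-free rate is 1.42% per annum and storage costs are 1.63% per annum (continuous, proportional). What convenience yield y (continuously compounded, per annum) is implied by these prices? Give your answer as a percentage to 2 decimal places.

1.04%

F = S·e^((r+u−y)T) ⇒ (r+u−y) = ln(F/S)/T
ln(4.313/4.227) = 0.020141; /T ⇒ 0.020141
y = r + u − ln(F/S)/T = 0.0142 + 0.0163 − 0.020141 = 0.010359
y = 1.04%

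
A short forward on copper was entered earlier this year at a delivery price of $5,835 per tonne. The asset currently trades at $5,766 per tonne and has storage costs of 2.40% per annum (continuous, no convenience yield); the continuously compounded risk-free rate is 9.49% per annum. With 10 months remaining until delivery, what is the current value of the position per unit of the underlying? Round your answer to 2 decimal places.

Current fair forward for the remaining 10 months: F = S·e^((r + u)·T), (r + u) = 0.0949 + 0.0240 = 0.1189
F = 5766 · e^(0.1189 × 10/12) = 5766 × 1.10415831 = 6366.5768
Value of long forward = (F − K)·e^(−rT) = (6366.5768 − 5835) · e^(−0.0949·10/12)
= 531.5768 × 0.92396292 = 491.16
Short position value = −(long value) = -$491.16

-$491.16 per tonne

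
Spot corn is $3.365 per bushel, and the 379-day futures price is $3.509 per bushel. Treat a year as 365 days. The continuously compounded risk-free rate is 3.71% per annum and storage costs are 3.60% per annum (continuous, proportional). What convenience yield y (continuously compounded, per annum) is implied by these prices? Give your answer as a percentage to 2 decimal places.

F = S·e^((r+u−y)T) ⇒ (r+u−y) = ln(F/S)/T
ln(3.509/3.365) = 0.041903; /T ⇒ 0.040355
y = r + u − ln(F/S)/T = 0.0371 + 0.0360 − 0.040355 = 0.032745
y = 3.27%

3.27%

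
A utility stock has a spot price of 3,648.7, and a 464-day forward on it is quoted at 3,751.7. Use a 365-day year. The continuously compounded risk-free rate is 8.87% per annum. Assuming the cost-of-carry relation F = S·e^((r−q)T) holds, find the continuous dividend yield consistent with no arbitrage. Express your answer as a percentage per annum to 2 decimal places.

6.68%

From F = S·e^((r−q)T): (r − q) = ln(F/S)/T
ln(3751.7/3648.7) = ln(1.028229) = 0.027838
(r − q) = 0.027838 / (464/365) = 0.021898
q = r − ln(F/S)/T = 0.0887 − 0.021898 = 0.066802
q = 6.68%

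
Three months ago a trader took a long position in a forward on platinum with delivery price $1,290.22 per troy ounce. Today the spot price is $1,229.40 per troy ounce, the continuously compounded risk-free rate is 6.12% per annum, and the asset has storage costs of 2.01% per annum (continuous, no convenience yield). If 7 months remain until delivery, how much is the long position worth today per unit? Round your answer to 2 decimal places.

-$1.07 per troy ounce

Current fair forward for the remaining 7 months: F = S·e^((r + u)·T), (r + u) = 0.0612 + 0.0201 = 0.0813
F = 1229.40 · e^(0.0813 × 7/12) = 1229.40 × 1.04856756 = 1289.1090
Value of long forward = (F − K)·e^(−rT) = (1289.1090 − 1290.22) · e^(−0.0612·7/12)
= -1.1110 × 0.96492973 = -1.07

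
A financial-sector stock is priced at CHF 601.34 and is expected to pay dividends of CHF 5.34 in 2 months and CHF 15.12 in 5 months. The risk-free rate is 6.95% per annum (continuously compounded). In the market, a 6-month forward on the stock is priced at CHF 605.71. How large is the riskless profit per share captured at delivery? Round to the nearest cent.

CHF 3.78 per share

PV(dividends) I = 5.34·e^(−0.0695·2/12) + 15.12·e^(−0.0695·5/12) = 19.9669
Fair forward F* = (S − I)·e^(rT) = (601.34 − 19.9669)·e^0.034750 = 581.3731 × 1.035361 = 601.9310
Market CHF 605.71 > fair 601.9310: forward overpriced → cash-and-carry (borrow at r, buy the stock and collect the dividends, short the forward).
Profit at T = |F_mkt − F*| = |605.71 − 601.9310| = CHF 3.78 per share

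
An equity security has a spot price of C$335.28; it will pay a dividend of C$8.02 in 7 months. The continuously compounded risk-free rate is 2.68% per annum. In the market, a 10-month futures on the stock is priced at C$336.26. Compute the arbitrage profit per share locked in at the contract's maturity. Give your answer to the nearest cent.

PV(dividends) I = 8.02·e^(−0.0268·7/12) = 7.8956
Fair futures F* = (S − I)·e^(rT) = (335.28 − 7.8956)·e^0.022333 = 327.3844 × 1.022584 = 334.7780
Market C$336.26 > fair 334.7780: forward overpriced → cash-and-carry (borrow at r, buy the stock and collect the dividends, short the forward).
Profit at T = |F_mkt − F*| = |336.26 − 334.7780| = C$1.48 per share

C$1.48 per share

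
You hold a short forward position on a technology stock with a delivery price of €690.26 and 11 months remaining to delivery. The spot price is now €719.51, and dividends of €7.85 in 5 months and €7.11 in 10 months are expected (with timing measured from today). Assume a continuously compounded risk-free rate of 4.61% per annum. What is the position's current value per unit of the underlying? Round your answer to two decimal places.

-€43.27

PV(remaining dividends) I = 7.85·e^(−0.0461·5/12) + 7.11·e^(−0.0461·10/12) = 14.5427
Current forward F = (S − I)·e^(rT) = (719.51 − 14.5427)·e^(0.0461·11/12) = 704.9673 × 1.043164 = 735.3965
Value (long) = (F − K)·e^(−rT) = (735.3965 − 690.26) × 0.958622 = 43.2688
Short position value = −(long value) = -€43.27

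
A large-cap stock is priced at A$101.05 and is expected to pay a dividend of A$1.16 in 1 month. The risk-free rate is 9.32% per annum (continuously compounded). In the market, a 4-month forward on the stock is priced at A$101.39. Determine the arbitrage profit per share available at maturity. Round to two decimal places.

PV(dividends) I = 1.16·e^(−0.0932·1/12) = 1.1510
Fair forward F* = (S − I)·e^(rT) = (101.05 − 1.1510)·e^0.031067 = 99.8990 × 1.031555 = 103.0513
Market A$101.39 < fair 103.0513: forward underpriced → reverse cash-and-carry (short the stock, invest proceeds at r, pay the dividends, go long the forward).
Profit at T = |F_mkt − F*| = |101.39 − 103.0513| = A$1.66 per share

A$1.66 per share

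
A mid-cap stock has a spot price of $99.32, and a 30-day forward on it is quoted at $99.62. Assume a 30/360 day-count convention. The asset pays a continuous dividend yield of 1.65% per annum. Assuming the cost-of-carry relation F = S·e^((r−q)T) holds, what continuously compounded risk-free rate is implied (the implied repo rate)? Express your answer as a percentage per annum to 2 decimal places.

From F = S·e^((r−q)T): (r − q) = ln(F/S)/T
ln(99.62/99.32) = ln(1.003021) = 0.003016
(r − q) = 0.003016 / (30/360) = 0.036192
r = ln(F/S)/T + q = 0.036192 + 0.0165 = 0.052692
r = 5.27%

5.27%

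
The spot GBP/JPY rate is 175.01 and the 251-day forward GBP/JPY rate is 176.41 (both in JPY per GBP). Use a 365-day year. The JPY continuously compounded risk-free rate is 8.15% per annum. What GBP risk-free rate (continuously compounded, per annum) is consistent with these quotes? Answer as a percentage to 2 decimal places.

F = S·e^((r_JPY − r_GBP)T) ⇒ r_GBP = r_JPY − ln(F/S)/T
ln(176.41/175.01) = 0.007968; /(251/365) = 0.011587
r_GBP = 0.0815 − 0.011587 = 0.069913
r_GBP = 6.99%

6.99%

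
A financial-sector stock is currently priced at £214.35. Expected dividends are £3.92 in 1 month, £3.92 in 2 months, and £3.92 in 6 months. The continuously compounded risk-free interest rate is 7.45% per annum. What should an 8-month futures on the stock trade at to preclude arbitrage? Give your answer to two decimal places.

£213.13

PV(dividends) I = 3.92·e^(−0.0745·1/12) + 3.92·e^(−0.0745·2/12) + 3.92·e^(−0.0745·6/12)
I = 3.8957 + 3.8716 + 3.7767 = 11.5440
F = (S − I)·e^(rT) = (214.35 − 11.5440) · e^(0.0745·8/12)
= 202.8060 · e^0.049667 = 202.8060 × 1.050921 = £213.13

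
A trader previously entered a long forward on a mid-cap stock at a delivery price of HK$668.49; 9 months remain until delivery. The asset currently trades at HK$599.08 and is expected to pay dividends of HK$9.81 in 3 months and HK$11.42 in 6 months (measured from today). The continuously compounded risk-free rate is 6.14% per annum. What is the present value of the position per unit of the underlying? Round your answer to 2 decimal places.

PV(remaining dividends) I = 9.81·e^(−0.0614·3/12) + 11.42·e^(−0.0614·6/12) = 20.7353
Current forward F = (S − I)·e^(rT) = (599.08 − 20.7353)·e^(0.0614·9/12) = 578.3447 × 1.047127 = 605.6004
Value (long) = (F − K)·e^(−rT) = (605.6004 − 668.49) × 0.954994 = -60.0592
Value = -HK$60.06

-HK$60.06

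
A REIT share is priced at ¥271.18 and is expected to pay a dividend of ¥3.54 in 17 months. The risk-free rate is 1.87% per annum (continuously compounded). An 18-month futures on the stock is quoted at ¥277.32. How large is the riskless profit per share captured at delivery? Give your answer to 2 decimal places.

PV(dividends) I = 3.54·e^(−0.0187·17/12) = 3.4475
Fair futures F* = (S − I)·e^(rT) = (271.18 − 3.4475)·e^0.028050 = 267.7325 × 1.028447 = 275.3487
Market ¥277.32 > fair 275.3487: forward overpriced → cash-and-carry (borrow at r, buy the stock and collect the dividends, short the forward).
Profit at T = |F_mkt − F*| = |277.32 − 275.3487| = ¥1.97 per share

¥1.97 per share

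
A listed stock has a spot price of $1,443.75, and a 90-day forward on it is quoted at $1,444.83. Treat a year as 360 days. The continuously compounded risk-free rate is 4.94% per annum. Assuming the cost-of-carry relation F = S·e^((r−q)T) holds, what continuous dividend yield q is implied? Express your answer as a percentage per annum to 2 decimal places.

From F = S·e^((r−q)T): (r − q) = ln(F/S)/T
ln(1444.83/1443.75) = ln(1.000748) = 0.000748
(r − q) = 0.000748 / (90/360) = 0.002992
q = r − ln(F/S)/T = 0.0494 − 0.002992 = 0.046408
q = 4.64%

4.64%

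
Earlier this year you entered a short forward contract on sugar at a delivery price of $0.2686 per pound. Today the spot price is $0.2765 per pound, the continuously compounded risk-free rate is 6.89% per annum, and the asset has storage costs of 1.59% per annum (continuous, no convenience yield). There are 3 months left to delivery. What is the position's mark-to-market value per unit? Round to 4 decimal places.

Current fair forward for the remaining 3 months: F = S·e^((r + u)·T), (r + u) = 0.0689 + 0.0159 = 0.0848
F = 0.2765 · e^(0.0848 × 3/12) = 0.2765 × 1.021426 = 0.2824
Value of long forward = (F − K)·e^(−rT) = (0.2824 − 0.2686) · e^(−0.0689·3/12)
= 0.0138 × 0.982923 = 0.0136
Short position value = −(long value) = -$0.0136

-$0.0136 per pound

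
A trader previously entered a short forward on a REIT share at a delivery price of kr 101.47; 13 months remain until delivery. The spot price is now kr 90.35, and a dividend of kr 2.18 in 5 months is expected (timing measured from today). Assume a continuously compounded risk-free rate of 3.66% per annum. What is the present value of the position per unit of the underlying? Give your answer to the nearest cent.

PV(remaining dividends) I = 2.18·e^(−0.0366·5/12) = 2.1470
Current forward F = (S − I)·e^(rT) = (90.35 − 2.1470)·e^(0.0366·13/12) = 88.2030 × 1.040447 = 91.7705
Value (long) = (F − K)·e^(−rT) = (91.7705 − 101.47) × 0.961126 = -9.3224
Short position value = −(long value) = kr 9.32

kr 9.32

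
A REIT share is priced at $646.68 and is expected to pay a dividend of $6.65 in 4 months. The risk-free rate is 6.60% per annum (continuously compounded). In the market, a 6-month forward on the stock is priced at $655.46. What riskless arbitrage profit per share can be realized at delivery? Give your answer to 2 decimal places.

$6.19 per share

PV(dividends) I = 6.65·e^(−0.0660·4/12) = 6.5053
Fair forward F* = (S − I)·e^(rT) = (646.68 − 6.5053)·e^0.033000 = 640.1747 × 1.033551 = 661.6532
Market $655.46 < fair 661.6532: forward underpriced → reverse cash-and-carry (short the stock, invest proceeds at r, pay the dividends, go long the forward).
Profit at T = |F_mkt − F*| = |655.46 − 661.6532| = $6.19 per share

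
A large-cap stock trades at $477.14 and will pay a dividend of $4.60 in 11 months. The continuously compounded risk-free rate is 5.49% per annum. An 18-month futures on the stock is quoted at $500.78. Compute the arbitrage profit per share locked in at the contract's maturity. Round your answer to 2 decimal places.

PV(dividends) I = 4.60·e^(−0.0549·11/12) = 4.3742
Fair futures F* = (S − I)·e^(rT) = (477.14 − 4.3742)·e^0.082350 = 472.7658 × 1.085836 = 513.3461
Market $500.78 < fair 513.3461: forward underpriced → reverse cash-and-carry (short the stock, invest proceeds at r, pay the dividends, go long the forward).
Profit at T = |F_mkt − F*| = |500.78 − 513.3461| = $12.57 per share

$12.57 per share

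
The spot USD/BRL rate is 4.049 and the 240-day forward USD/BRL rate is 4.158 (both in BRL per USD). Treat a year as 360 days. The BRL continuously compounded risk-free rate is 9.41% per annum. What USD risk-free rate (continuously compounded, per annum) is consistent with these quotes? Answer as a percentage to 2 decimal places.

5.43%

F = S·e^((r_BRL − r_USD)T) ⇒ r_USD = r_BRL − ln(F/S)/T
ln(4.158/4.049) = 0.026564; /(240/360) = 0.039846
r_USD = 0.0941 − 0.039846 = 0.054254
r_USD = 5.43%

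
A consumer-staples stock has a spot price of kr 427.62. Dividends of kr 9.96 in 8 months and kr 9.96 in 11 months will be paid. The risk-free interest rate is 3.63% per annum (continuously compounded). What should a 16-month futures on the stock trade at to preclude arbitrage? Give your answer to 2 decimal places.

kr 428.51

PV(dividends) I = 9.96·e^(−0.0363·8/12) + 9.96·e^(−0.0363·11/12)
I = 9.7219 + 9.6340 = 19.3559
F = (S − I)·e^(rT) = (427.62 − 19.3559) · e^(0.0363·16/12)
= 408.2641 · e^0.048400 = 408.2641 × 1.049590 = kr 428.51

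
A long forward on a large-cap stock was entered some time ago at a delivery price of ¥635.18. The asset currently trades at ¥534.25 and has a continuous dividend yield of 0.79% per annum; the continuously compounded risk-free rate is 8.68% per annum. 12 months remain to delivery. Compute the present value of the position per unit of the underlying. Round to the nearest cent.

-¥52.33

Current fair forward for the remaining 12 months: F = S·e^((r − q)·T), (r − q) = 0.0868 − 0.0079 = 0.0789
F = 534.25 · e^(0.0789 × 12/12) = 534.25 × 1.082096 = 578.1098
Value of long forward = (F − K)·e^(−rT) = (578.1098 − 635.18) · e^(−0.0868·12/12)
= -57.0702 × 0.916860 = -52.33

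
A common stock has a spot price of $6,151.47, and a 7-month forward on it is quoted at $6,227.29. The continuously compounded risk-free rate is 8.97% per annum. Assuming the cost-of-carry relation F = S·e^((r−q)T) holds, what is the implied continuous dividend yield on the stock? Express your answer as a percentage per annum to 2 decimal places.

From F = S·e^((r−q)T): (r − q) = ln(F/S)/T
ln(6227.29/6151.47) = ln(1.012326) = 0.012251
(r − q) = 0.012251 / (7/12) = 0.021002
q = r − ln(F/S)/T = 0.0897 − 0.021002 = 0.068698
q = 6.87%

6.87%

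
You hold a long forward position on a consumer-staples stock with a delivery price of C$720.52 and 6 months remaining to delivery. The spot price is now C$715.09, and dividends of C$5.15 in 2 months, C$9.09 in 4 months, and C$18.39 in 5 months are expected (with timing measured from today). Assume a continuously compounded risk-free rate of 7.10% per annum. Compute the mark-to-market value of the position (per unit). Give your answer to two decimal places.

-C$12.12

PV(remaining dividends) I = 5.15·e^(−0.0710·2/12) + 9.09·e^(−0.0710·4/12) + 18.39·e^(−0.0710·5/12) = 31.8207
Current forward F = (S − I)·e^(rT) = (715.09 − 31.8207)·e^(0.0710·6/12) = 683.2693 × 1.036138 = 707.9613
Value (long) = (F − K)·e^(−rT) = (707.9613 − 720.52) × 0.965123 = -12.1207
Value = -C$12.12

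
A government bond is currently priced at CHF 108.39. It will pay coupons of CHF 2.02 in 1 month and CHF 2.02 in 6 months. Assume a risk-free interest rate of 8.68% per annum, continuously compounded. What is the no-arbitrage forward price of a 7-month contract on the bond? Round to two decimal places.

PV(coupons) I = 2.02·e^(−0.0868·1/12) + 2.02·e^(−0.0868·6/12)
I = 2.0054 + 1.9342 = 3.9396
F = (S − I)·e^(rT) = (108.39 − 3.9396) · e^(0.0868·7/12)
= 104.4504 · e^0.050633 = 104.4504 × 1.051937 = CHF 109.88

CHF 109.88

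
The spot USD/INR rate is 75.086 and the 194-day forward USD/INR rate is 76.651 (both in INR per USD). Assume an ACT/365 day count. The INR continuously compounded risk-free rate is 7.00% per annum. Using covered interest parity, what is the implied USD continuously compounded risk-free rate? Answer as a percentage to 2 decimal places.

F = S·e^((r_INR − r_USD)T) ⇒ r_USD = r_INR − ln(F/S)/T
ln(76.651/75.086) = 0.020629; /(194/365) = 0.038812
r_USD = 0.0700 − 0.038812 = 0.031188
r_USD = 3.12%

3.12%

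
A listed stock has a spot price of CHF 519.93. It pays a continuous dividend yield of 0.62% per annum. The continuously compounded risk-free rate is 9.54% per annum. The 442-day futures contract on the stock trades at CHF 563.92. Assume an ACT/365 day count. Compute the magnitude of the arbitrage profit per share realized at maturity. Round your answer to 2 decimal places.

Fair futures: F* = S·e^(carry·T), with carry = (r − q) = 0.0954 − 0.0062 = 0.0892
F* = 519.93 · e^(0.0892 × 442/365) = 519.93 · e^0.108018 = 519.93 × 1.114068 = CHF 579.2374
Market CHF 563.92 < fair CHF 579.2374: forward underpriced → reverse cash-and-carry (short spot, go long the forward).
At maturity, profit = |F_mkt − F*| = |563.92 − 579.2374| = CHF 15.32 per share

CHF 15.32 per share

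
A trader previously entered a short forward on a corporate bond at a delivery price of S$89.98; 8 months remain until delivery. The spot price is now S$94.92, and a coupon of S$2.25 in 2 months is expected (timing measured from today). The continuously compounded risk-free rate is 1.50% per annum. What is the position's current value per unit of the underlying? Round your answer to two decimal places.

PV(remaining coupons) I = 2.25·e^(−0.0150·2/12) = 2.2444
Current forward F = (S − I)·e^(rT) = (94.92 − 2.2444)·e^(0.0150·8/12) = 92.6756 × 1.010050 = 93.6070
Value (long) = (F − K)·e^(−rT) = (93.6070 − 89.98) × 0.990050 = 3.5909
Short position value = −(long value) = -S$3.59

-S$3.59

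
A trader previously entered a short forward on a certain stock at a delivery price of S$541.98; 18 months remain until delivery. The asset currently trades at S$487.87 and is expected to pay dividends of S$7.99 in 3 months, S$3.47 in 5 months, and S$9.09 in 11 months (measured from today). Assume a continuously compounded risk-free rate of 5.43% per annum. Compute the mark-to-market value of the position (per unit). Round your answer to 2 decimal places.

PV(remaining dividends) I = 7.99·e^(−0.0543·3/12) + 3.47·e^(−0.0543·5/12) + 9.09·e^(−0.0543·11/12) = 19.9233
Current forward F = (S − I)·e^(rT) = (487.87 − 19.9233)·e^(0.0543·18/12) = 467.9467 × 1.084859 = 507.6562
Value (long) = (F − K)·e^(−rT) = (507.6562 − 541.98) × 0.921779 = -31.6390
Short position value = −(long value) = S$31.64

S$31.64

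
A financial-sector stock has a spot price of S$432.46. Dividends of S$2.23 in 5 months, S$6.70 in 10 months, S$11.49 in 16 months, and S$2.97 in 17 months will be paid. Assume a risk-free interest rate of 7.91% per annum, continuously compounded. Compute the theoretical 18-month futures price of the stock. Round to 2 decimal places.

PV(dividends) I = 2.23·e^(−0.0791·5/12) + 6.70·e^(−0.0791·10/12) + 11.49·e^(−0.0791·16/12) + 2.97·e^(−0.0791·17/12)
I = 2.1577 + 6.2726 + 10.3399 + 2.6552 = 21.4254
F = (S − I)·e^(rT) = (432.46 − 21.4254) · e^(0.0791·18/12)
= 411.0346 · e^0.118650 = 411.0346 × 1.125976 = S$462.82

S$462.82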